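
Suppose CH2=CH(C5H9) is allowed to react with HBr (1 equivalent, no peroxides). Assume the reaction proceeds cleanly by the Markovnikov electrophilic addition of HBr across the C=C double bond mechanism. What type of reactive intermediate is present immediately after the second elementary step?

tertiary carbocation

Step 1: Protonation of the alkene by HBr: the π bond acts as the nucleophile and picks up H⁺, giving the more stable (Markovnikov) secondary carbocation. The H–Br bond breaks heterolytically, releasing Br⁻.
Step 2: Carbocation rearrangement: a 1,2-hydride shift from the adjacent cyclopentyl carbon converts the initially-formed secondary cation into the more stable tertiary cation.
After step 2 the species present is a tertiary carbocation.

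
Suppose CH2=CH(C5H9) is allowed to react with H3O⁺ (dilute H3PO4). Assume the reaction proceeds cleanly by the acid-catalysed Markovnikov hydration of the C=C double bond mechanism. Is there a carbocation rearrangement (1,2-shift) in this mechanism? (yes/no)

yes

The first-formed carbocation is secondary.
The adjacent cyclopentyl carbon already bears 2 other carbon substituents and has a hydrogen to migrate; after a 1,2-hydride shift from that carbon the positive charge sits on a tertiary centre.
Tertiary is more stable than secondary, so the shift occurs.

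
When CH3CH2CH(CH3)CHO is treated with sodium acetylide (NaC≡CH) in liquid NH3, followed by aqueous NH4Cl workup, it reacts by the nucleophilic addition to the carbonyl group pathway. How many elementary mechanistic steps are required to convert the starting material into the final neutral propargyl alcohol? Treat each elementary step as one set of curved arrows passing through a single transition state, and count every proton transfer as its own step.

2

Step 1: A lone pair / filled orbital on HC≡C⁻ attacks the electrophilic carbonyl carbon; the π(C=O) electrons shift onto oxygen, producing a tetrahedral alkoxide intermediate.
Step 2: Protonation of the alkoxide by aqueous NH4Cl workup furnishes a propargyl alcohol.
Total: 2 elementary steps.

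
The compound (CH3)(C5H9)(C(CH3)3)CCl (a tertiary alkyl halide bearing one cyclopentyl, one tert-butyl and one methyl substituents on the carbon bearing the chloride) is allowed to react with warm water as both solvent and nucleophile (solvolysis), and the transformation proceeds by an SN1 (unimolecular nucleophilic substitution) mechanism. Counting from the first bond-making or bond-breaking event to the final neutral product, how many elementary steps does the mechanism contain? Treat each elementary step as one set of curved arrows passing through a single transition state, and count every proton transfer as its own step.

Step 1: The C–Cl bond breaks with both electrons going to the chloride; Cl⁻ leaves and a tertiary carbocation remains.
(No 1,2-shift: no single shift to an adjacent carbon would give a more stable cation.)
Step 2: H2O donates an oxygen lone pair into the empty p orbital of the cation, giving a protonated alcohol (an oxonium ion).
Step 3: A second solvent molecule removes the proton on oxygen, giving the neutral alcohol product.
Total: 3 elementary steps.

3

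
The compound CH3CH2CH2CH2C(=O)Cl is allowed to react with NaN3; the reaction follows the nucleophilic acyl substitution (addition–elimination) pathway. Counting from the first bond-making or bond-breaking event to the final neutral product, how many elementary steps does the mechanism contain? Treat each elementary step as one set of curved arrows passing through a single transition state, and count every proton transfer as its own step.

Step 1: Nucleophilic addition of N3⁻ to the acyl carbon breaks the π(C=O) bond and yields a tetrahedral, anionic intermediate.
Step 2: Collapse of the tetrahedral intermediate: the alkoxide oxygen pushes its lone pair back to re-form C=O while Cl⁻ leaves.
Total: 2 elementary steps.

2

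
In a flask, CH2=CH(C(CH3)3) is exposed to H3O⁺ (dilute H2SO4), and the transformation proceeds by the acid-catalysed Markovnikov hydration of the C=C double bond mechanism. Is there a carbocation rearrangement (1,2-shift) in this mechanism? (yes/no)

The first-formed carbocation is secondary.
The adjacent tert-butyl carbon has no hydrogen but bears methyl groups; migration of one methyl with its bonding pair (a 1,2-methyl shift) places the charge on a tertiary centre.
Tertiary is more stable than secondary, so the shift occurs.

yes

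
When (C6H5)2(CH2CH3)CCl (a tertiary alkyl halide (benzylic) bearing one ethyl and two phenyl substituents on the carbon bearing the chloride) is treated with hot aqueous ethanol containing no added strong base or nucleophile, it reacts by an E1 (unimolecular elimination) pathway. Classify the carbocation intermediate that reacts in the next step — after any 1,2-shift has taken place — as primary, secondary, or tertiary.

tertiary

Step 1: Ionisation: the C–Cl σ-bond cleaves heterolytically; both bonding electrons depart with Cl⁻, leaving a tertiary carbocation at the α-carbon.
No single 1,2-shift to an adjacent carbon would give a more-substituted cation, so no rearrangement occurs.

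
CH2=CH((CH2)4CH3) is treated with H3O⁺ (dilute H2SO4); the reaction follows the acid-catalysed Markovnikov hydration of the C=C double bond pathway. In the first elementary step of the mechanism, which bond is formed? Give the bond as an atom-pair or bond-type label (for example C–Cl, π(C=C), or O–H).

Step 1: Protonation of the alkene by H3O⁺: the π bond acts as the nucleophile and picks up H⁺, giving the more stable (Markovnikov) secondary carbocation. H2O is released.
The bond formed in this step is the C–H bond.

C–H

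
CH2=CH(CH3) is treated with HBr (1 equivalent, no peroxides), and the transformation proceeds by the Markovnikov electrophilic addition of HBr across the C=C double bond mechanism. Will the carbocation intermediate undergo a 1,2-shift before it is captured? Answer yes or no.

The first-formed carbocation is secondary.
No single 1,2-shift to an adjacent carbon would produce a more-substituted cation than the one already present, so no rearrangement occurs.

no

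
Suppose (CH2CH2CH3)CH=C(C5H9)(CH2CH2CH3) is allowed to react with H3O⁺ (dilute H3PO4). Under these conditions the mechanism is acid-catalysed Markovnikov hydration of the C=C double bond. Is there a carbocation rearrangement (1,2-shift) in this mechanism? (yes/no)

no

The first-formed carbocation is tertiary.
No single 1,2-shift to an adjacent carbon would produce a more-substituted cation than the one already present, so no rearrangement occurs.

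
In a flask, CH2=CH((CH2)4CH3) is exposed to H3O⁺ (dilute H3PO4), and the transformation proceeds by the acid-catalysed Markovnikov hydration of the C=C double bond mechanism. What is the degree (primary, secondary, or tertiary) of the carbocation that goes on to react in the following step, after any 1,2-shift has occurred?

Step 1: Protonation of the alkene by H3O⁺: the π bond acts as the nucleophile and picks up H⁺, giving the more stable (Markovnikov) secondary carbocation. H2O is released.
No single 1,2-shift to an adjacent carbon would give a more-substituted cation, so no rearrangement occurs.

secondary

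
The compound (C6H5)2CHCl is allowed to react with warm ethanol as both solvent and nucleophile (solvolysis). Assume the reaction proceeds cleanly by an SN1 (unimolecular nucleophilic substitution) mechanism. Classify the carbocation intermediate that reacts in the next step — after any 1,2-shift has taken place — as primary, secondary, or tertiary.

secondary

Step 1: The C–Cl bond breaks with both electrons going to the chloride; Cl⁻ leaves and a secondary carbocation remains.
No single 1,2-shift to an adjacent carbon would give a more-substituted cation, so no rearrangement occurs.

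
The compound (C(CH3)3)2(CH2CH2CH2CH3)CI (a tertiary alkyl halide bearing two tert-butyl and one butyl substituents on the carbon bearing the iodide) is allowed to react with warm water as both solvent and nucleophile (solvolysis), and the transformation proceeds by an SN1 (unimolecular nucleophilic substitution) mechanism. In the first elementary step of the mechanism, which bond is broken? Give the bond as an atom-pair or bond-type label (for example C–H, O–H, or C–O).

Step 1: Rate-determining heterolysis of the C–I bond gives I⁻ and a tertiary carbocation.
The bond broken in this step is the C–I bond.

C–I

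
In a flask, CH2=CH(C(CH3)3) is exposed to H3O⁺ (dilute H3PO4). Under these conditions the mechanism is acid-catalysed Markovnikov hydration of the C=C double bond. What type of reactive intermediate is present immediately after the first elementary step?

secondary carbocation

Step 1: Protonation of the alkene by H3O⁺: the π bond acts as the nucleophile and picks up H⁺, giving the more stable (Markovnikov) secondary carbocation. H2O is released.
After step 1 the species present is a secondary carbocation.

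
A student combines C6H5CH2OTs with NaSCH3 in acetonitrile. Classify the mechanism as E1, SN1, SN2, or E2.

SN2

Conditions: a primary substrate with a strong nucleophile in the polar aprotic solvent acetonitrile.
These conditions are the textbook signature of the SN2 pathway.
An unhindered substrate with a strong nucleophile in a polar aprotic solvent favours one-step backside displacement.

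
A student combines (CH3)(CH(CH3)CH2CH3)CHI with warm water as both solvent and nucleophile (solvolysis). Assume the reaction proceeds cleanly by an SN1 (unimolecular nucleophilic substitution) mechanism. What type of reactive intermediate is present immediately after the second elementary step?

Step 1: Unassisted departure of I⁻ (taking the C–I bonding pair) generates a secondary carbocation.
Step 2: Carbocation rearrangement: a 1,2-hydride shift from the adjacent sec-butyl carbon converts the initially-formed secondary cation into the more stable tertiary cation.
After step 2 the species present is a tertiary carbocation.

tertiary carbocation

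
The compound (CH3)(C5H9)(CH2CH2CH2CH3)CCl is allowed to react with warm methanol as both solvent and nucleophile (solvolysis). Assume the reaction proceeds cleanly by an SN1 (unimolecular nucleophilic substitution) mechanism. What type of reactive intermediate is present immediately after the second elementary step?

Step 1: The C–Cl bond breaks with both electrons going to the chloride; Cl⁻ leaves and a tertiary carbocation remains.
Step 2: A lone pair on the oxygen of CH3OH attacks the carbocation, forming a new C–O σ-bond and an oxonium ion.
After step 2 the species present is an oxonium ion.

oxonium ion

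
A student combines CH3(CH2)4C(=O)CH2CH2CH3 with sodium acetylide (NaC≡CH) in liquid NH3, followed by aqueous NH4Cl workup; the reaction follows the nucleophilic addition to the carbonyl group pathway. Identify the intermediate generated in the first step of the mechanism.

Step 1: HC≡C⁻ attacks the sp² carbonyl carbon; the C=O π bond breaks and the electrons end up as a lone pair on the alkoxide oxygen of the tetrahedral intermediate.
After step 1 the species present is a tetrahedral alkoxide intermediate.

tetrahedral alkoxide intermediate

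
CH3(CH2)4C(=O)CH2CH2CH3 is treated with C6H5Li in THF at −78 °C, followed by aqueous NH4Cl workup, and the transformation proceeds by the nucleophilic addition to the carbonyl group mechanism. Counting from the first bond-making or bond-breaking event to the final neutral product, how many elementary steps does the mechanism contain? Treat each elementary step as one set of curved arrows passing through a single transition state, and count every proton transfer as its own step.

Step 1: A lone pair / filled orbital on the carbanion-like carbon of C6H5Li attacks the electrophilic carbonyl carbon; the π(C=O) electrons shift onto oxygen, producing a tetrahedral alkoxide intermediate.
Step 2: The alkoxide picks up a proton during aqueous NH4Cl workup to yield an alcohol.
Total: 2 elementary steps.

2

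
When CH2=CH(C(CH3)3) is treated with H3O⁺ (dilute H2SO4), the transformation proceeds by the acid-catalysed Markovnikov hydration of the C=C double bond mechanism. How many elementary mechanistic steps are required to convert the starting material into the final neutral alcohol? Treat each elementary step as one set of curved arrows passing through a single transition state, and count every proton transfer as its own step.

Step 1: Protonation of the alkene by H3O⁺: the π bond acts as the nucleophile and picks up H⁺, giving the more stable (Markovnikov) secondary carbocation. H2O is released.
Step 2: Carbocation rearrangement: a 1,2-methyl shift from the adjacent tert-butyl carbon converts the initially-formed secondary cation into the more stable tertiary cation.
Step 3: Nucleophilic capture of the cation by H2O produces the protonated alcohol (an oxonium ion).
Step 4: H2O removes a proton from the oxonium oxygen, regenerating H3O⁺ and giving the neutral alcohol.
Total: 4 elementary steps.

4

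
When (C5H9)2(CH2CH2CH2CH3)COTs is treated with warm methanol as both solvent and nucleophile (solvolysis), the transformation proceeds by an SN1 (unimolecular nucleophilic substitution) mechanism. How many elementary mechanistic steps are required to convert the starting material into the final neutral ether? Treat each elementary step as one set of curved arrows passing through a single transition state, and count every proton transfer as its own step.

3

Step 1: Unassisted departure of TsO⁻ (taking the C–O bonding pair) generates a tertiary carbocation.
(No 1,2-shift: no single shift to an adjacent carbon would give a more stable cation.)
Step 2: Nucleophilic capture: the oxygen of CH3OH bonds to the cationic carbon, producing an oxonium-ion intermediate.
Step 3: A second solvent molecule removes the proton on oxygen, giving the neutral ether product.
Total: 3 elementary steps.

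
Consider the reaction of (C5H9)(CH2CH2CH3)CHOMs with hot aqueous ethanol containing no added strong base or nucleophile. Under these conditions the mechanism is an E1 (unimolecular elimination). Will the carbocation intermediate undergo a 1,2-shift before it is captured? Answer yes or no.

yes

The first-formed carbocation is secondary.
The adjacent cyclopentyl carbon already bears 2 other carbon substituents and has a hydrogen to migrate; after a 1,2-hydride shift from that carbon the positive charge sits on a tertiary centre.
Tertiary is more stable than secondary, so the shift occurs.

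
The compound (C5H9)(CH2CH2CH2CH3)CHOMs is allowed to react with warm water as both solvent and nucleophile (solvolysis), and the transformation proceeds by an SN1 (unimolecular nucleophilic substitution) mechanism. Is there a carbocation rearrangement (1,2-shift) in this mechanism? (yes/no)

yes

The first-formed carbocation is secondary.
The adjacent cyclopentyl carbon already bears 2 other carbon substituents and has a hydrogen to migrate; after a 1,2-hydride shift from that carbon the positive charge sits on a tertiary centre.
Tertiary is more stable than secondary, so the shift occurs.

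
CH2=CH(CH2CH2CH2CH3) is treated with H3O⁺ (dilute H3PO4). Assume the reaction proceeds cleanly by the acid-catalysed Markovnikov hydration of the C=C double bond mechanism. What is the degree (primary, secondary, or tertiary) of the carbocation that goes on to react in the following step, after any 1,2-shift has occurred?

secondary

Step 1: The π electrons of the C=C bond attack a proton of H3O⁺; Markovnikov addition places the new C–H on the less-substituted alkene carbon, so the positive charge ends up on the more-substituted carbon — a secondary carbocation. H2O is released.
No single 1,2-shift to an adjacent carbon would give a more-substituted cation, so no rearrangement occurs.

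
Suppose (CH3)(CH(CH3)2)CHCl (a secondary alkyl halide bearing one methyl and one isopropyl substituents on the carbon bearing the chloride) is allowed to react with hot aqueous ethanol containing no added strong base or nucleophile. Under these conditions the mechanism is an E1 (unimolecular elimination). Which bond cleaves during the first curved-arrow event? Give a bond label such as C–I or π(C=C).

C–Cl

Step 1: Rate-determining heterolysis of the C–Cl bond gives Cl⁻ and a secondary carbocation.
The bond broken in this step is the C–Cl bond.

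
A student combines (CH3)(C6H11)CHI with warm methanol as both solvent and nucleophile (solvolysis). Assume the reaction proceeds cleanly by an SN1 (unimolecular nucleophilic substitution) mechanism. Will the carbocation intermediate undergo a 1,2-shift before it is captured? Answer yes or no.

yes

The first-formed carbocation is secondary.
The adjacent cyclohexyl carbon already bears 2 other carbon substituents and has a hydrogen to migrate; after a 1,2-hydride shift from that carbon the positive charge sits on a tertiary centre.
Tertiary is more stable than secondary, so the shift occurs.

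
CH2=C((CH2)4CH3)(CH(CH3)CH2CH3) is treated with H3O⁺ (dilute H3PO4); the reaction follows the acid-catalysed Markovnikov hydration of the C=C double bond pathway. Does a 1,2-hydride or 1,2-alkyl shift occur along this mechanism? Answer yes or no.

The first-formed carbocation is tertiary.
No single 1,2-shift to an adjacent carbon would produce a more-substituted cation than the one already present, so no rearrangement occurs.

no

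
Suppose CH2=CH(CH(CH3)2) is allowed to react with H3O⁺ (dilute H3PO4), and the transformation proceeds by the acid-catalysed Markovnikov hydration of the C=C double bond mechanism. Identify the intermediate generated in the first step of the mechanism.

secondary carbocation

Step 1: Protonation of the alkene by H3O⁺: the π bond acts as the nucleophile and picks up H⁺, giving the more stable (Markovnikov) secondary carbocation. H2O is released.
After step 1 the species present is a secondary carbocation.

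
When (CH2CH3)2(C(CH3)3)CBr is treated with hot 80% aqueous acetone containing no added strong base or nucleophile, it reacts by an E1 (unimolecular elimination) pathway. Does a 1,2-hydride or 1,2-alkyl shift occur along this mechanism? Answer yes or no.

no

The first-formed carbocation is tertiary.
No single 1,2-shift to an adjacent carbon would produce a more-substituted cation than the one already present, so no rearrangement occurs.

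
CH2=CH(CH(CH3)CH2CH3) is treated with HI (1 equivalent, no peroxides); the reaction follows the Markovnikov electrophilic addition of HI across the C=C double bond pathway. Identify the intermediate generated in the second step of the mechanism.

tertiary carbocation

Step 1: The π electrons of the C=C bond attack a proton of HI; Markovnikov addition places the new C–H on the less-substituted alkene carbon, so the positive charge ends up on the more-substituted carbon — a secondary carbocation. The H–I bond breaks heterolytically, releasing I⁻.
Step 2: A hydride (H with its bonding pair) migrates from the adjacent sec-butyl carbon to the cationic centre — a 1,2-hydride shift — upgrading the secondary cation to a tertiary one.
After step 2 the species present is a tertiary carbocation.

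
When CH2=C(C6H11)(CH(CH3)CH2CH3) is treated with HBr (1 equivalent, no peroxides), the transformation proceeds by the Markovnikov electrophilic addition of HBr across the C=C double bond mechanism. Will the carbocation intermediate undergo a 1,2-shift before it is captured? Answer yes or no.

no

The first-formed carbocation is tertiary.
No single 1,2-shift to an adjacent carbon would produce a more-substituted cation than the one already present, so no rearrangement occurs.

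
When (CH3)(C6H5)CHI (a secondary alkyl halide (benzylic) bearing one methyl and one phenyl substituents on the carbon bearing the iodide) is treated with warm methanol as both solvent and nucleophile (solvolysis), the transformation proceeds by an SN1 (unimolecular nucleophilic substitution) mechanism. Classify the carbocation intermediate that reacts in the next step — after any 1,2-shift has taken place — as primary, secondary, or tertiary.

secondary

Step 1: Ionisation: the C–I σ-bond cleaves heterolytically; both bonding electrons depart with I⁻, leaving a secondary carbocation at the α-carbon.
No single 1,2-shift to an adjacent carbon would give a more-substituted cation, so no rearrangement occurs.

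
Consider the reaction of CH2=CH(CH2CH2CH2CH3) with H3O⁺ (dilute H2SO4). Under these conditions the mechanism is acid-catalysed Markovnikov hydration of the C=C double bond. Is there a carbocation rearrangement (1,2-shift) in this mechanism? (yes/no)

no

The first-formed carbocation is secondary.
No single 1,2-shift to an adjacent carbon would produce a more-substituted cation than the one already present, so no rearrangement occurs.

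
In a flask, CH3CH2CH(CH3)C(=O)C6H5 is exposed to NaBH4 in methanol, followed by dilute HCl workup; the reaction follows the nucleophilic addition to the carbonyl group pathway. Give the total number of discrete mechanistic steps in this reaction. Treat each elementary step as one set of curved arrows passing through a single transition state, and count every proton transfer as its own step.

Step 1: A lone pair / filled orbital on H⁻ (delivered from BH4⁻) attacks the electrophilic carbonyl carbon; the π(C=O) electrons shift onto oxygen, producing a tetrahedral alkoxide intermediate.
Step 2: On dilute HCl workup the alkoxide oxygen is protonated, giving an alcohol.
Total: 2 elementary steps.

2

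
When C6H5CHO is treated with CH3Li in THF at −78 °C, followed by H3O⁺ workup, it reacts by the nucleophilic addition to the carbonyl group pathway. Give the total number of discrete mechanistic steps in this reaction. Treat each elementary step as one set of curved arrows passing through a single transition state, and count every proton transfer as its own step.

Step 1: the carbanion-like carbon of CH3Li attacks the sp² carbonyl carbon; the C=O π bond breaks and the electrons end up as a lone pair on the alkoxide oxygen of the tetrahedral intermediate.
Step 2: On H3O⁺ workup the alkoxide oxygen is protonated, giving an alcohol.
Total: 2 elementary steps.

2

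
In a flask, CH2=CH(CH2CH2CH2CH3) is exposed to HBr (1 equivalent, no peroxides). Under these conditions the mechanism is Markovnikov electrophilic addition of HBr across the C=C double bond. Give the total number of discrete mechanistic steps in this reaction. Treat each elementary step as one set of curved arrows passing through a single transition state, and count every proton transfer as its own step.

2

Step 1: The π electrons of the C=C bond attack a proton of HBr; Markovnikov addition places the new C–H on the less-substituted alkene carbon, so the positive charge ends up on the more-substituted carbon — a secondary carbocation. The H–Br bond breaks heterolytically, releasing Br⁻.
(No 1,2-shift: no single shift to an adjacent carbon would give a more stable cation.)
Step 2: Br⁻ captures the cation: a lone pair on Br⁻ fills the empty p orbital, producing the alkyl halide product.
Total: 2 elementary steps.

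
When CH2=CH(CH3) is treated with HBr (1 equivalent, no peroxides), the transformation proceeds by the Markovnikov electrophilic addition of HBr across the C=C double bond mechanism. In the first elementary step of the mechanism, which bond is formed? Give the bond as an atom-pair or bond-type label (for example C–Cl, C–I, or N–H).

Step 1: The π electrons of the C=C bond attack a proton of HBr; Markovnikov addition places the new C–H on the less-substituted alkene carbon, so the positive charge ends up on the more-substituted carbon — a secondary carbocation. The H–Br bond breaks heterolytically, releasing Br⁻.
The bond formed in this step is the C–H bond.

C–H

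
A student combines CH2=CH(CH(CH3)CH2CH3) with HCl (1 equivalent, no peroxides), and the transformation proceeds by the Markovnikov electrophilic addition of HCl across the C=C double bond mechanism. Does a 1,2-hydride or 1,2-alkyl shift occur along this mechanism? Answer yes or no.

yes

The first-formed carbocation is secondary.
The adjacent sec-butyl carbon already bears 2 other carbon substituents and has a hydrogen to migrate; after a 1,2-hydride shift from that carbon the positive charge sits on a tertiary centre.
Tertiary is more stable than secondary, so the shift occurs.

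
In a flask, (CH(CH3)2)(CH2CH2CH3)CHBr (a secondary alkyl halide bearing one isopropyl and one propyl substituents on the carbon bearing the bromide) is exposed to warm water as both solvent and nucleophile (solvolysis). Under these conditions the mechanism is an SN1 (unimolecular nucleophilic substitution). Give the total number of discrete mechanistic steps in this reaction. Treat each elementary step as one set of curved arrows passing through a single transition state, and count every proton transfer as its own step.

Step 1: Ionisation: the C–Br σ-bond cleaves heterolytically; both bonding electrons depart with Br⁻, leaving a secondary carbocation at the α-carbon.
Step 2: Carbocation rearrangement: a 1,2-hydride shift from the adjacent isopropyl carbon converts the initially-formed secondary cation into the more stable tertiary cation.
Step 3: H2O donates an oxygen lone pair into the empty p orbital of the cation, giving a protonated alcohol (an oxonium ion).
Step 4: Proton transfer from the O–H of the oxonium ion to a solvent molecule delivers the neutral alcohol.
Total: 4 elementary steps.

4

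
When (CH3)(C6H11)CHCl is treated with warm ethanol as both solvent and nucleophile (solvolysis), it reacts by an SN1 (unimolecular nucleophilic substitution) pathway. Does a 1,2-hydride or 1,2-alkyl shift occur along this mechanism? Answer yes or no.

The first-formed carbocation is secondary.
The adjacent cyclohexyl carbon already bears 2 other carbon substituents and has a hydrogen to migrate; after a 1,2-hydride shift from that carbon the positive charge sits on a tertiary centre.
Tertiary is more stable than secondary, so the shift occurs.

yes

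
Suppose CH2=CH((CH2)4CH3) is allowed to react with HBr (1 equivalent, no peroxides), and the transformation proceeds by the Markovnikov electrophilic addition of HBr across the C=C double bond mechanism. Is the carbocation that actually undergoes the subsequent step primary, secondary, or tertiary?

secondary

Step 1: Protonation of the alkene by HBr: the π bond acts as the nucleophile and picks up H⁺, giving the more stable (Markovnikov) secondary carbocation. The H–Br bond breaks heterolytically, releasing Br⁻.
No single 1,2-shift to an adjacent carbon would give a more-substituted cation, so no rearrangement occurs.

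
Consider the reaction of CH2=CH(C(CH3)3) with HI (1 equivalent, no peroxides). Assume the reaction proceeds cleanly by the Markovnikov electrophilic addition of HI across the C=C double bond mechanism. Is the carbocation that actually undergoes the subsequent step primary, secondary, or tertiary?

tertiary

Step 1: Electrophilic addition begins with the π(C=C) electrons forming a bond to the proton of HI. Following Markovnikov's rule, the resulting cation is secondary. The H–I bond breaks heterolytically, releasing I⁻.
Step 2: A 1,2-methyl shift from the adjacent tert-butyl carbon moves the positive charge from the secondary centre to an adjacent carbon, generating a more stable tertiary carbocation.
The cation rearranges from secondary to tertiary via a 1,2-methyl shift from the adjacent tert-butyl carbon; the tertiary cation is what reacts next.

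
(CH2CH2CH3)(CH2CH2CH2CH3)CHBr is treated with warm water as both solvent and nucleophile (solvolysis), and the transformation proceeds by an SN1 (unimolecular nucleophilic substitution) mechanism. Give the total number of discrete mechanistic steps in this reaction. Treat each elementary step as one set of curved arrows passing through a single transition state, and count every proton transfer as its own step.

Step 1: Unassisted departure of Br⁻ (taking the C–Br bonding pair) generates a secondary carbocation.
(No 1,2-shift: no single shift to an adjacent carbon would give a more stable cation.)
Step 2: Nucleophilic capture: the oxygen of H2O bonds to the cationic carbon, producing an oxonium-ion intermediate.
Step 3: Deprotonation of the oxonium oxygen by solvent water yields the neutral alcohol.
Total: 3 elementary steps.

3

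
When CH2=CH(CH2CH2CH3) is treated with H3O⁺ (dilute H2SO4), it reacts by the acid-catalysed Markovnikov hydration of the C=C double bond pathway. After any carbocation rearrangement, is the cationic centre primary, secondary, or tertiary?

Step 1: The π electrons of the C=C bond attack a proton of H3O⁺; Markovnikov addition places the new C–H on the less-substituted alkene carbon, so the positive charge ends up on the more-substituted carbon — a secondary carbocation. H2O is released.
No single 1,2-shift to an adjacent carbon would give a more-substituted cation, so no rearrangement occurs.

secondary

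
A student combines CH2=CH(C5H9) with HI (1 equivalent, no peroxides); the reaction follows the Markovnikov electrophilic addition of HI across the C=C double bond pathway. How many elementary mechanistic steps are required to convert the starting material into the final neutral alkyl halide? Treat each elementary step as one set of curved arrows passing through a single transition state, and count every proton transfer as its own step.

Step 1: Protonation of the alkene by HI: the π bond acts as the nucleophile and picks up H⁺, giving the more stable (Markovnikov) secondary carbocation. The H–I bond breaks heterolytically, releasing I⁻.
Step 2: A 1,2-hydride shift from the adjacent cyclopentyl carbon moves the positive charge from the secondary centre to an adjacent carbon, generating a more stable tertiary carbocation.
Step 3: The I⁻ anion donates a lone pair to the carbocation, forming the new C–I σ-bond and giving the neutral alkyl halide.
Total: 3 elementary steps.

3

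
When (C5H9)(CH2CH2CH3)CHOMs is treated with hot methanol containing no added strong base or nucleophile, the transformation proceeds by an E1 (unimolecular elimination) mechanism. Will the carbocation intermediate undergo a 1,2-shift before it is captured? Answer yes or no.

yes

The first-formed carbocation is secondary.
The adjacent cyclopentyl carbon already bears 2 other carbon substituents and has a hydrogen to migrate; after a 1,2-hydride shift from that carbon the positive charge sits on a tertiary centre.
Tertiary is more stable than secondary, so the shift occurs.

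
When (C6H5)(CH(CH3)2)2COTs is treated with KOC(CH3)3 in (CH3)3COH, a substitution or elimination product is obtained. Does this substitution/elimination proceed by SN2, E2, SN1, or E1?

E2

Conditions: a strong/bulky base with a tertiary substrate bearing a β-hydrogen.
These conditions are the textbook signature of the E2 pathway.
A strong (often hindered) base removes a β-H in concert with loss of the leaving group — bimolecular elimination.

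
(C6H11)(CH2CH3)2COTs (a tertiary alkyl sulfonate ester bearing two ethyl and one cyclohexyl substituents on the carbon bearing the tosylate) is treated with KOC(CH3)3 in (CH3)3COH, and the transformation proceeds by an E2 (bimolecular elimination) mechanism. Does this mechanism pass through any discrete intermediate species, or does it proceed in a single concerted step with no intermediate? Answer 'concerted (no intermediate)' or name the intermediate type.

Concerted anti-periplanar elimination: (CH3)3CO⁻ abstracts a β-H while TsO⁻ leaves, and the C–H electrons become the new C=C π bond — all in a single transition state.
All bond changes occur in one transition state; no discrete intermediate is formed.

concerted (no intermediate)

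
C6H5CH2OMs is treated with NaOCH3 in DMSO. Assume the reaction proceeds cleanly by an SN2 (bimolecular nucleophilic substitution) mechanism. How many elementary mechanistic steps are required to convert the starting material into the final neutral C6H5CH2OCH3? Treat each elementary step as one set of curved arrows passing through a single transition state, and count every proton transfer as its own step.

Step 1: CH3O⁻ attacks the back face of the α-carbon while MsO⁻ departs with the C–O bonding pair — a single concerted displacement through a pentacoordinate transition state.
Total: 1 elementary step.

1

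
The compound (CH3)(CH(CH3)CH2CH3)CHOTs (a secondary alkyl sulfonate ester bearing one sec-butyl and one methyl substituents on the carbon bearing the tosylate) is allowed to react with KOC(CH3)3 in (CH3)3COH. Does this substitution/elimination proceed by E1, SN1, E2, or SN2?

E2

Conditions: a strong/bulky base with a secondary substrate bearing a β-hydrogen.
These conditions are the textbook signature of the E2 pathway.
A strong (often hindered) base removes a β-H in concert with loss of the leaving group — bimolecular elimination.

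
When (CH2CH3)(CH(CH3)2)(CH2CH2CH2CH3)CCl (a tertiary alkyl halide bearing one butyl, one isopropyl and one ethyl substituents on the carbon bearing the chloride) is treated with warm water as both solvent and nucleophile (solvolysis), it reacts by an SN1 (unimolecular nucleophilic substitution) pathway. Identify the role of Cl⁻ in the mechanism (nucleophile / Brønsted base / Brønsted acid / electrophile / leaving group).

Step 1: The C–Cl bond breaks with both electrons going to the chloride; Cl⁻ leaves and a tertiary carbocation remains.
Cl⁻ departs with both electrons of the breaking σ-bond — that is the definition of a leaving group.

leaving group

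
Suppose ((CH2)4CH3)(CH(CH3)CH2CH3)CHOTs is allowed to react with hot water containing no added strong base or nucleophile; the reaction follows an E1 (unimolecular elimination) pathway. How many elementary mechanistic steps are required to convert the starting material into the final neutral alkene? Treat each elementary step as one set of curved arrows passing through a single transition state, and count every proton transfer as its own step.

3

Step 1: The C–O bond breaks with both electrons going to the tosylate; TsO⁻ leaves and a secondary carbocation remains.
Step 2: Carbocation rearrangement: a 1,2-hydride shift from the adjacent sec-butyl carbon converts the initially-formed secondary cation into the more stable tertiary cation.
Step 3: A water molecule (solvent) deprotonates a β-carbon; as the C–H bond breaks, those electrons form the new alkene π bond.
Total: 3 elementary steps.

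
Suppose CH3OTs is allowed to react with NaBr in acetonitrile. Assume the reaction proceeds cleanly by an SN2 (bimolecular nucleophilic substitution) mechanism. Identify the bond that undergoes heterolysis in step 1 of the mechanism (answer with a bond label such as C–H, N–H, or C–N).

Step 1: Backside attack by Br⁻ on the carbon bearing the tosylate: the new C–Br bond forms as the C–O bond breaks, with Walden inversion at carbon.
The bond broken in this step is the C–O bond.

C–O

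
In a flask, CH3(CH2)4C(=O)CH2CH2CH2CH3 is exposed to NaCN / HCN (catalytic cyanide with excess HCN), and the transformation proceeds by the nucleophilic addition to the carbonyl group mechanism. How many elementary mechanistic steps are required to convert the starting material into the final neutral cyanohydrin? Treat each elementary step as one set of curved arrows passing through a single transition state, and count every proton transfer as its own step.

2

Step 1: A lone pair / filled orbital on CN⁻ attacks the electrophilic carbonyl carbon; the π(C=O) electrons shift onto oxygen, producing a tetrahedral alkoxide intermediate.
Step 2: The alkoxide is protonated in situ by undissociated HCN, yielding a cyanohydrin; the CN⁻ so formed carries on the cycle.
Total: 2 elementary steps.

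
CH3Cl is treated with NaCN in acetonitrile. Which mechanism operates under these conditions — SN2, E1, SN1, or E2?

Conditions: a methyl substrate with a strong nucleophile in the polar aprotic solvent acetonitrile.
These conditions are the textbook signature of the SN2 pathway.
An unhindered substrate with a strong nucleophile in a polar aprotic solvent favours one-step backside displacement.

SN2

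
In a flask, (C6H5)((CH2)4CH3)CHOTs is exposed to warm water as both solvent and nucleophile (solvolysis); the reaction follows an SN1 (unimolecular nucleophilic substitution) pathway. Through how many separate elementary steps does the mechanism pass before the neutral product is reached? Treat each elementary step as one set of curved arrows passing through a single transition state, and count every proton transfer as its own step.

Step 1: Unassisted departure of TsO⁻ (taking the C–O bonding pair) generates a secondary carbocation.
(No 1,2-shift: no single shift to an adjacent carbon would give a more stable cation.)
Step 2: A lone pair on the oxygen of H2O attacks the carbocation, forming a new C–O σ-bond and an oxonium ion.
Step 3: Deprotonation of the oxonium oxygen by solvent water yields the neutral alcohol.
Total: 3 elementary steps.

3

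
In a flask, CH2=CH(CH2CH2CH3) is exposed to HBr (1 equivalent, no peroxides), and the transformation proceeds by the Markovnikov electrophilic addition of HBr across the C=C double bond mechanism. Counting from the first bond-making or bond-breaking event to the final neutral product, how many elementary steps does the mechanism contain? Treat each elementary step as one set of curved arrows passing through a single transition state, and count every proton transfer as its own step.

Step 1: Electrophilic addition begins with the π(C=C) electrons forming a bond to the proton of HBr. Following Markovnikov's rule, the resulting cation is secondary. The H–Br bond breaks heterolytically, releasing Br⁻.
(No 1,2-shift: no single shift to an adjacent carbon would give a more stable cation.)
Step 2: Br⁻ captures the cation: a lone pair on Br⁻ fills the empty p orbital, producing the alkyl halide product.
Total: 2 elementary steps.

2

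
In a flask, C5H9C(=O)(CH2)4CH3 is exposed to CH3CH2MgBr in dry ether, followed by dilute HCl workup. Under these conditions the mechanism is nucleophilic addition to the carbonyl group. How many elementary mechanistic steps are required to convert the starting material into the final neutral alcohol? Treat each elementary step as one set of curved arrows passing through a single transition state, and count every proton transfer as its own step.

2

Step 1: A lone pair / filled orbital on the carbanion-like carbon of CH3CH2MgBr attacks the electrophilic carbonyl carbon; the π(C=O) electrons shift onto oxygen, producing a tetrahedral alkoxide intermediate.
Step 2: On dilute HCl workup the alkoxide oxygen is protonated, giving an alcohol.
Total: 2 elementary steps.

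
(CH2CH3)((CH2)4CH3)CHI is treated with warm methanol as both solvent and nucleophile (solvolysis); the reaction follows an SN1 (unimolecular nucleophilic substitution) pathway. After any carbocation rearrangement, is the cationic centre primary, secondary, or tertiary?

secondary

Step 1: Ionisation: the C–I σ-bond cleaves heterolytically; both bonding electrons depart with I⁻, leaving a secondary carbocation at the α-carbon.
No single 1,2-shift to an adjacent carbon would give a more-substituted cation, so no rearrangement occurs.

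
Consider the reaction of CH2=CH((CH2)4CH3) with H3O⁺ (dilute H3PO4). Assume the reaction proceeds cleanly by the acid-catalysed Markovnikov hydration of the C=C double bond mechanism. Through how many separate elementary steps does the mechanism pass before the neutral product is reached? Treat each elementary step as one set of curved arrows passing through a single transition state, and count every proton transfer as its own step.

3

Step 1: Electrophilic addition begins with the π(C=C) electrons forming a bond to the proton of H3O⁺. Following Markovnikov's rule, the resulting cation is secondary. H2O is released.
(No 1,2-shift: no single shift to an adjacent carbon would give a more stable cation.)
Step 2: Water acts as the nucleophile: an oxygen lone pair bonds to the cationic carbon, giving an oxonium-ion intermediate.
Step 3: H2O removes a proton from the oxonium oxygen, regenerating H3O⁺ and giving the neutral alcohol.
Total: 3 elementary steps.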